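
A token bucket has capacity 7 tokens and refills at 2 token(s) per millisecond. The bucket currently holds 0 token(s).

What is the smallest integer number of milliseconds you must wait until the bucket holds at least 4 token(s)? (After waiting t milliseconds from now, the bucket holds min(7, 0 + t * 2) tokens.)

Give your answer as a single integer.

Need 0 + t * 2 >= 4, so t >= 4/2.
Smallest integer t = ceil(4/2) = 2.

Answer: 2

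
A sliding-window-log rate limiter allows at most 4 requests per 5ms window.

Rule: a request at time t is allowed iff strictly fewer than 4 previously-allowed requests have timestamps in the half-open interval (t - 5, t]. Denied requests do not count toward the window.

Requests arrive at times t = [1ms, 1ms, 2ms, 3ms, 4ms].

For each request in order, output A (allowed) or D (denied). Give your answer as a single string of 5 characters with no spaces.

Tracking allowed requests in the window:
  req#1 t=1ms: ALLOW
  req#2 t=1ms: ALLOW
  req#3 t=2ms: ALLOW
  req#4 t=3ms: ALLOW
  req#5 t=4ms: DENY

Answer: AAAAD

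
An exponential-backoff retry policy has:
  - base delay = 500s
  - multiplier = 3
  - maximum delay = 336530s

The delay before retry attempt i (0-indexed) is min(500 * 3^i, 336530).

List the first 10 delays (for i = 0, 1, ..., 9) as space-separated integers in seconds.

Computing each delay:
  i=0: min(500*3^0, 336530) = 500
  i=1: min(500*3^1, 336530) = 1500
  i=2: min(500*3^2, 336530) = 4500
  i=3: min(500*3^3, 336530) = 13500
  i=4: min(500*3^4, 336530) = 40500
  i=5: min(500*3^5, 336530) = 121500
  i=6: min(500*3^6, 336530) = 336530
  i=7: min(500*3^7, 336530) = 336530
  i=8: min(500*3^8, 336530) = 336530
  i=9: min(500*3^9, 336530) = 336530

Answer: 500 1500 4500 13500 40500 121500 336530 336530 336530 336530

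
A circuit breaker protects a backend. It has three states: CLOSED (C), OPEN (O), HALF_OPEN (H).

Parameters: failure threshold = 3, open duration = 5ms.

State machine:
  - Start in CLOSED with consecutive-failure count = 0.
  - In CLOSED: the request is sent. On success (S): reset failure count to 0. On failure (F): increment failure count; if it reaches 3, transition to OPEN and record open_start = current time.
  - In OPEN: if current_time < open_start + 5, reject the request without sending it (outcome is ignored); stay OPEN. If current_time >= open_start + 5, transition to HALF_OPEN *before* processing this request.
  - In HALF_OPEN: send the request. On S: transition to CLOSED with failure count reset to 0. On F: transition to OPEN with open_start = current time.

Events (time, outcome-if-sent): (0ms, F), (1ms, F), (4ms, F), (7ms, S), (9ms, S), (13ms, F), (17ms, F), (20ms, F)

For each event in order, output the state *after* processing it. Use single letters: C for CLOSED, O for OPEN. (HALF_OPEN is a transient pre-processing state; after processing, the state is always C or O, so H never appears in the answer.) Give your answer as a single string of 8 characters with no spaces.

Answer: CCOOCCCO

Derivation:
State after each event:
  event#1 t=0ms outcome=F: state=CLOSED
  event#2 t=1ms outcome=F: state=CLOSED
  event#3 t=4ms outcome=F: state=OPEN
  event#4 t=7ms outcome=S: state=OPEN
  event#5 t=9ms outcome=S: state=CLOSED
  event#6 t=13ms outcome=F: state=CLOSED
  event#7 t=17ms outcome=F: state=CLOSED
  event#8 t=20ms outcome=F: state=OPEN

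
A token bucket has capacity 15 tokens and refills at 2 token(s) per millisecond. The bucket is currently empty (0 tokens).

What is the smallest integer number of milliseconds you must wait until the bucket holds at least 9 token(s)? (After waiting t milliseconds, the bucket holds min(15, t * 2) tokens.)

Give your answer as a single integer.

Need t * 2 >= 9, so t >= 9/2.
Smallest integer t = ceil(9/2) = 5.

Answer: 5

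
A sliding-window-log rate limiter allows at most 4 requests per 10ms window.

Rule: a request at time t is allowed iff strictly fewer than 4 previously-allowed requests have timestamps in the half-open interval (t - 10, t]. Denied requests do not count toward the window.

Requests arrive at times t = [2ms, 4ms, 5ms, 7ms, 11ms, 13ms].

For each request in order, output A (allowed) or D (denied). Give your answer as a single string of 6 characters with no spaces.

Answer: AAAADA

Derivation:
Tracking allowed requests in the window:
  req#1 t=2ms: ALLOW
  req#2 t=4ms: ALLOW
  req#3 t=5ms: ALLOW
  req#4 t=7ms: ALLOW
  req#5 t=11ms: DENY
  req#6 t=13ms: ALLOW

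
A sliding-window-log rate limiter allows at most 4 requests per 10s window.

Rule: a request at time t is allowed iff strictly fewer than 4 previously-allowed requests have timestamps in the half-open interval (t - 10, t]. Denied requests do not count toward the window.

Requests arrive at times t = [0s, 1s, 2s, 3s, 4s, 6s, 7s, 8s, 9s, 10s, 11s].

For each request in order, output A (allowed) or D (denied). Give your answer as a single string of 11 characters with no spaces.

Tracking allowed requests in the window:
  req#1 t=0s: ALLOW
  req#2 t=1s: ALLOW
  req#3 t=2s: ALLOW
  req#4 t=3s: ALLOW
  req#5 t=4s: DENY
  req#6 t=6s: DENY
  req#7 t=7s: DENY
  req#8 t=8s: DENY
  req#9 t=9s: DENY
  req#10 t=10s: ALLOW
  req#11 t=11s: ALLOW

Answer: AAAADDDDDAA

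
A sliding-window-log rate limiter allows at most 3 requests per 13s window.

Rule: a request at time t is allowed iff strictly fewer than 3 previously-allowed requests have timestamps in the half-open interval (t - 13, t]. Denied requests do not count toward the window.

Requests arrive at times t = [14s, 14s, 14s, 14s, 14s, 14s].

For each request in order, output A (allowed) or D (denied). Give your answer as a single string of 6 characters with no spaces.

Answer: AAADDD

Derivation:
Tracking allowed requests in the window:
  req#1 t=14s: ALLOW
  req#2 t=14s: ALLOW
  req#3 t=14s: ALLOW
  req#4 t=14s: DENY
  req#5 t=14s: DENY
  req#6 t=14s: DENY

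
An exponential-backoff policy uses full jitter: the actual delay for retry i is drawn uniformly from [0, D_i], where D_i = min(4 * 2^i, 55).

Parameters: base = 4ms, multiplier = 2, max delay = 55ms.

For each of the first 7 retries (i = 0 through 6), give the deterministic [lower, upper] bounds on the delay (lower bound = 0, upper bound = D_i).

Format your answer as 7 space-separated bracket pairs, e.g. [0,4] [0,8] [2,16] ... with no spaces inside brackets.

Computing bounds per retry:
  i=0: D_i=min(4*2^0,55)=4, bounds=[0,4]
  i=1: D_i=min(4*2^1,55)=8, bounds=[0,8]
  i=2: D_i=min(4*2^2,55)=16, bounds=[0,16]
  i=3: D_i=min(4*2^3,55)=32, bounds=[0,32]
  i=4: D_i=min(4*2^4,55)=55, bounds=[0,55]
  i=5: D_i=min(4*2^5,55)=55, bounds=[0,55]
  i=6: D_i=min(4*2^6,55)=55, bounds=[0,55]

Answer: [0,4] [0,8] [0,16] [0,32] [0,55] [0,55] [0,55]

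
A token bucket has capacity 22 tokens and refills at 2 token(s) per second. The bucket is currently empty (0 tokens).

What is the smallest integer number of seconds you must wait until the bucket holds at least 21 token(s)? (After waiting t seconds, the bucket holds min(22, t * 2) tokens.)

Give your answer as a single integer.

Answer: 11

Derivation:
Need t * 2 >= 21, so t >= 21/2.
Smallest integer t = ceil(21/2) = 11.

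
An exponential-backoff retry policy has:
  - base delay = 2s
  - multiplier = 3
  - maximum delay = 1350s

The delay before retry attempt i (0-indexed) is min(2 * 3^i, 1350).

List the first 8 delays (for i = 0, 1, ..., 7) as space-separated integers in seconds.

Computing each delay:
  i=0: min(2*3^0, 1350) = 2
  i=1: min(2*3^1, 1350) = 6
  i=2: min(2*3^2, 1350) = 18
  i=3: min(2*3^3, 1350) = 54
  i=4: min(2*3^4, 1350) = 162
  i=5: min(2*3^5, 1350) = 486
  i=6: min(2*3^6, 1350) = 1350
  i=7: min(2*3^7, 1350) = 1350

Answer: 2 6 18 54 162 486 1350 1350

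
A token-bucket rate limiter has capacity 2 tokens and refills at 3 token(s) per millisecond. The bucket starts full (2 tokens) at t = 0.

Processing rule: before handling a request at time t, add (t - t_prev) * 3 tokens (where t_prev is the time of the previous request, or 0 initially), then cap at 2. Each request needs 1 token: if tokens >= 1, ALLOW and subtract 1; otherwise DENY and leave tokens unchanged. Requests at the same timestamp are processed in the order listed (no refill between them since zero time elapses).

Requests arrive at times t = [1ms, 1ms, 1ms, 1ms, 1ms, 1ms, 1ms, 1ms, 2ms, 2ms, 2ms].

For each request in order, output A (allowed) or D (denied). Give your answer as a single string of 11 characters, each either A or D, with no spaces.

Simulating step by step:
  req#1 t=1ms: ALLOW
  req#2 t=1ms: ALLOW
  req#3 t=1ms: DENY
  req#4 t=1ms: DENY
  req#5 t=1ms: DENY
  req#6 t=1ms: DENY
  req#7 t=1ms: DENY
  req#8 t=1ms: DENY
  req#9 t=2ms: ALLOW
  req#10 t=2ms: ALLOW
  req#11 t=2ms: DENY

Answer: AADDDDDDAAD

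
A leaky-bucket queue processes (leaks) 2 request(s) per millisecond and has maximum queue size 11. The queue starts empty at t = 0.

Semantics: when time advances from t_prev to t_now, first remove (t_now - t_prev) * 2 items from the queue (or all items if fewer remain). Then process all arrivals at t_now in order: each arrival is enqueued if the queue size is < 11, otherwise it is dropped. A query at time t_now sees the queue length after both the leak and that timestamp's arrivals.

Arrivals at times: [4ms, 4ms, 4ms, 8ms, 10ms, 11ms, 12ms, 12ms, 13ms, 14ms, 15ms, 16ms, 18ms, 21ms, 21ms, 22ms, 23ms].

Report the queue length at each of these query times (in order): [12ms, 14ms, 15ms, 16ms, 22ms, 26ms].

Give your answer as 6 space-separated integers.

Queue lengths at query times:
  query t=12ms: backlog = 2
  query t=14ms: backlog = 1
  query t=15ms: backlog = 1
  query t=16ms: backlog = 1
  query t=22ms: backlog = 1
  query t=26ms: backlog = 0

Answer: 2 1 1 1 1 0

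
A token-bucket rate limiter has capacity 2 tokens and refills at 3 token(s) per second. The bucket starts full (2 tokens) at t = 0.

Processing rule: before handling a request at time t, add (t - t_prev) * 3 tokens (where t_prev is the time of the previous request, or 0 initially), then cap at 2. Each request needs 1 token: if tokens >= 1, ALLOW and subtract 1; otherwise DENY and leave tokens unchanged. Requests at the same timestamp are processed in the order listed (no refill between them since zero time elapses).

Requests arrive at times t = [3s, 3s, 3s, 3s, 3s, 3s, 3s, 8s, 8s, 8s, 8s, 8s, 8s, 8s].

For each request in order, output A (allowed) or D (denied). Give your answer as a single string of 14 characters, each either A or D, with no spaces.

Simulating step by step:
  req#1 t=3s: ALLOW
  req#2 t=3s: ALLOW
  req#3 t=3s: DENY
  req#4 t=3s: DENY
  req#5 t=3s: DENY
  req#6 t=3s: DENY
  req#7 t=3s: DENY
  req#8 t=8s: ALLOW
  req#9 t=8s: ALLOW
  req#10 t=8s: DENY
  req#11 t=8s: DENY
  req#12 t=8s: DENY
  req#13 t=8s: DENY
  req#14 t=8s: DENY

Answer: AADDDDDAADDDDD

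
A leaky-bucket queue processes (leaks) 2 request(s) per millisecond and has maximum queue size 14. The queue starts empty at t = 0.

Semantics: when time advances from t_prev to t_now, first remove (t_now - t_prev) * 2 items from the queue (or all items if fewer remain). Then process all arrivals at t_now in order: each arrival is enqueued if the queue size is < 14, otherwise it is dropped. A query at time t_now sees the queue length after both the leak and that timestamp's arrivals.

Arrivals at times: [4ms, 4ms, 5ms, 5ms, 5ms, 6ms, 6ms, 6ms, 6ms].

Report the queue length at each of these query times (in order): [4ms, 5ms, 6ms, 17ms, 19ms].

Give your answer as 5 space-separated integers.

Answer: 2 3 5 0 0

Derivation:
Queue lengths at query times:
  query t=4ms: backlog = 2
  query t=5ms: backlog = 3
  query t=6ms: backlog = 5
  query t=17ms: backlog = 0
  query t=19ms: backlog = 0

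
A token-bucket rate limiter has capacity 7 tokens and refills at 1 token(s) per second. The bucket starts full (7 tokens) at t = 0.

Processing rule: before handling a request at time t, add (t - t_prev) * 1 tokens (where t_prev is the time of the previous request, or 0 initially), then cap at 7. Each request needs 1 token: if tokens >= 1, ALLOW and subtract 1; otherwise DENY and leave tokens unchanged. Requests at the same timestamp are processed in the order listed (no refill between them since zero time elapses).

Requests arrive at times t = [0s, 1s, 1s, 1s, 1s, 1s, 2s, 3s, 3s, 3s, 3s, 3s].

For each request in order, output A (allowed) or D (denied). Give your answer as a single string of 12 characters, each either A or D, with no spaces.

Answer: AAAAAAAAAADD

Derivation:
Simulating step by step:
  req#1 t=0s: ALLOW
  req#2 t=1s: ALLOW
  req#3 t=1s: ALLOW
  req#4 t=1s: ALLOW
  req#5 t=1s: ALLOW
  req#6 t=1s: ALLOW
  req#7 t=2s: ALLOW
  req#8 t=3s: ALLOW
  req#9 t=3s: ALLOW
  req#10 t=3s: ALLOW
  req#11 t=3s: DENY
  req#12 t=3s: DENY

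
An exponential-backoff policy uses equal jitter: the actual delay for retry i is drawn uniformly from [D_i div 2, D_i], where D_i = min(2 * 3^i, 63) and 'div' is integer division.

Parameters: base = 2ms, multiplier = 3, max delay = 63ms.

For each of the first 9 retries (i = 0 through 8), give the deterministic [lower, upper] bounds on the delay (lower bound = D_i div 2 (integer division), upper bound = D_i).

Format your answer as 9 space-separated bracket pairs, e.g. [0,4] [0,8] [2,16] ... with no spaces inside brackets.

Computing bounds per retry:
  i=0: D_i=min(2*3^0,63)=2, bounds=[1,2]
  i=1: D_i=min(2*3^1,63)=6, bounds=[3,6]
  i=2: D_i=min(2*3^2,63)=18, bounds=[9,18]
  i=3: D_i=min(2*3^3,63)=54, bounds=[27,54]
  i=4: D_i=min(2*3^4,63)=63, bounds=[31,63]
  i=5: D_i=min(2*3^5,63)=63, bounds=[31,63]
  i=6: D_i=min(2*3^6,63)=63, bounds=[31,63]
  i=7: D_i=min(2*3^7,63)=63, bounds=[31,63]
  i=8: D_i=min(2*3^8,63)=63, bounds=[31,63]

Answer: [1,2] [3,6] [9,18] [27,54] [31,63] [31,63] [31,63] [31,63] [31,63]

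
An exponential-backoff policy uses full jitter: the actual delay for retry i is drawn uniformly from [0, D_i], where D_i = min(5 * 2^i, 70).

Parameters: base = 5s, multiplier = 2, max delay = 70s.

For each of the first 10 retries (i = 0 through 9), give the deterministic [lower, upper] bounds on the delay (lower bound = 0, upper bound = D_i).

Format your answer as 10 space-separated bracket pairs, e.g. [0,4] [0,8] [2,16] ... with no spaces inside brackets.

Answer: [0,5] [0,10] [0,20] [0,40] [0,70] [0,70] [0,70] [0,70] [0,70] [0,70]

Derivation:
Computing bounds per retry:
  i=0: D_i=min(5*2^0,70)=5, bounds=[0,5]
  i=1: D_i=min(5*2^1,70)=10, bounds=[0,10]
  i=2: D_i=min(5*2^2,70)=20, bounds=[0,20]
  i=3: D_i=min(5*2^3,70)=40, bounds=[0,40]
  i=4: D_i=min(5*2^4,70)=70, bounds=[0,70]
  i=5: D_i=min(5*2^5,70)=70, bounds=[0,70]
  i=6: D_i=min(5*2^6,70)=70, bounds=[0,70]
  i=7: D_i=min(5*2^7,70)=70, bounds=[0,70]
  i=8: D_i=min(5*2^8,70)=70, bounds=[0,70]
  i=9: D_i=min(5*2^9,70)=70, bounds=[0,70]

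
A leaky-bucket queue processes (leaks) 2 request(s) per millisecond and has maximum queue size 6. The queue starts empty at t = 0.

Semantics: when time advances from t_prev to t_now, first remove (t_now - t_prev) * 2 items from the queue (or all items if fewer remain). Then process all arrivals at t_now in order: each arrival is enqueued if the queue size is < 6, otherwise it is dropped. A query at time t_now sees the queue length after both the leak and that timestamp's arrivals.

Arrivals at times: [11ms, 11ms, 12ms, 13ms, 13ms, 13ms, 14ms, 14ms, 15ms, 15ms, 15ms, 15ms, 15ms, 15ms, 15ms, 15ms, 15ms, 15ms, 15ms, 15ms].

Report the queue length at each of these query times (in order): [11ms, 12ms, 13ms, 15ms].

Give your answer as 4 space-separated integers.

Queue lengths at query times:
  query t=11ms: backlog = 2
  query t=12ms: backlog = 1
  query t=13ms: backlog = 3
  query t=15ms: backlog = 6

Answer: 2 1 3 6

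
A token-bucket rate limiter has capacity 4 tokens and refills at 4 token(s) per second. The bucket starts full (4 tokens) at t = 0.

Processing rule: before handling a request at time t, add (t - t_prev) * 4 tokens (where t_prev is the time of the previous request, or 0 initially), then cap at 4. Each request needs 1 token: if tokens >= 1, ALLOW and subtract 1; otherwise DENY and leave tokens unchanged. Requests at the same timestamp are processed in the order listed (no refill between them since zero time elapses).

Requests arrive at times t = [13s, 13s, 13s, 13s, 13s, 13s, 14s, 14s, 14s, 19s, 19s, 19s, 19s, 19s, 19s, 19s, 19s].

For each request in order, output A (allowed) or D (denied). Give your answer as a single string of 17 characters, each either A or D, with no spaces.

Simulating step by step:
  req#1 t=13s: ALLOW
  req#2 t=13s: ALLOW
  req#3 t=13s: ALLOW
  req#4 t=13s: ALLOW
  req#5 t=13s: DENY
  req#6 t=13s: DENY
  req#7 t=14s: ALLOW
  req#8 t=14s: ALLOW
  req#9 t=14s: ALLOW
  req#10 t=19s: ALLOW
  req#11 t=19s: ALLOW
  req#12 t=19s: ALLOW
  req#13 t=19s: ALLOW
  req#14 t=19s: DENY
  req#15 t=19s: DENY
  req#16 t=19s: DENY
  req#17 t=19s: DENY

Answer: AAAADDAAAAAAADDDD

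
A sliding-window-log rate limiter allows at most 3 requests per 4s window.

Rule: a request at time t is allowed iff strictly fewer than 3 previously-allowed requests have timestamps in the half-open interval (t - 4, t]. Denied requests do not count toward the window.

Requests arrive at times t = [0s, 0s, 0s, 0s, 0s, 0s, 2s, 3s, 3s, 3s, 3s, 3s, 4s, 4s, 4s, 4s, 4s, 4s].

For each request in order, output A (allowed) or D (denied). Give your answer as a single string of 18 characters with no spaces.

Answer: AAADDDDDDDDDAAADDD

Derivation:
Tracking allowed requests in the window:
  req#1 t=0s: ALLOW
  req#2 t=0s: ALLOW
  req#3 t=0s: ALLOW
  req#4 t=0s: DENY
  req#5 t=0s: DENY
  req#6 t=0s: DENY
  req#7 t=2s: DENY
  req#8 t=3s: DENY
  req#9 t=3s: DENY
  req#10 t=3s: DENY
  req#11 t=3s: DENY
  req#12 t=3s: DENY
  req#13 t=4s: ALLOW
  req#14 t=4s: ALLOW
  req#15 t=4s: ALLOW
  req#16 t=4s: DENY
  req#17 t=4s: DENY
  req#18 t=4s: DENY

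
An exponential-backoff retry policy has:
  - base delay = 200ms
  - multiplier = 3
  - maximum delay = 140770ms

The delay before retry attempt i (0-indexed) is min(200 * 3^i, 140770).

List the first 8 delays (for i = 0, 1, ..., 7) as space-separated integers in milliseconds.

Computing each delay:
  i=0: min(200*3^0, 140770) = 200
  i=1: min(200*3^1, 140770) = 600
  i=2: min(200*3^2, 140770) = 1800
  i=3: min(200*3^3, 140770) = 5400
  i=4: min(200*3^4, 140770) = 16200
  i=5: min(200*3^5, 140770) = 48600
  i=6: min(200*3^6, 140770) = 140770
  i=7: min(200*3^7, 140770) = 140770

Answer: 200 600 1800 5400 16200 48600 140770 140770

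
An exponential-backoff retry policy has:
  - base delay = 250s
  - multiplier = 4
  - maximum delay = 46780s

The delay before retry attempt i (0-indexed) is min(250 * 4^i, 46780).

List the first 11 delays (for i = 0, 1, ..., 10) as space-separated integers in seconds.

Answer: 250 1000 4000 16000 46780 46780 46780 46780 46780 46780 46780

Derivation:
Computing each delay:
  i=0: min(250*4^0, 46780) = 250
  i=1: min(250*4^1, 46780) = 1000
  i=2: min(250*4^2, 46780) = 4000
  i=3: min(250*4^3, 46780) = 16000
  i=4: min(250*4^4, 46780) = 46780
  i=5: min(250*4^5, 46780) = 46780
  i=6: min(250*4^6, 46780) = 46780
  i=7: min(250*4^7, 46780) = 46780
  i=8: min(250*4^8, 46780) = 46780
  i=9: min(250*4^9, 46780) = 46780
  i=10: min(250*4^10, 46780) = 46780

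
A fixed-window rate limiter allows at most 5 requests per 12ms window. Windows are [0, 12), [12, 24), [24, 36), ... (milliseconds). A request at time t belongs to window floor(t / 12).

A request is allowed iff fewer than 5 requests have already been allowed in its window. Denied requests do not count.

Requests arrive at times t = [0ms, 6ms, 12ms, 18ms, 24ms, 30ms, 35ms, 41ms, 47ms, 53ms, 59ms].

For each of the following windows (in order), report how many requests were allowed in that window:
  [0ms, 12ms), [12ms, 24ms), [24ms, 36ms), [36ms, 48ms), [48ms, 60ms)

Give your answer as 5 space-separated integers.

Answer: 2 2 3 2 2

Derivation:
Processing requests:
  req#1 t=0ms (window 0): ALLOW
  req#2 t=6ms (window 0): ALLOW
  req#3 t=12ms (window 1): ALLOW
  req#4 t=18ms (window 1): ALLOW
  req#5 t=24ms (window 2): ALLOW
  req#6 t=30ms (window 2): ALLOW
  req#7 t=35ms (window 2): ALLOW
  req#8 t=41ms (window 3): ALLOW
  req#9 t=47ms (window 3): ALLOW
  req#10 t=53ms (window 4): ALLOW
  req#11 t=59ms (window 4): ALLOW

Allowed counts by window: 2 2 3 2 2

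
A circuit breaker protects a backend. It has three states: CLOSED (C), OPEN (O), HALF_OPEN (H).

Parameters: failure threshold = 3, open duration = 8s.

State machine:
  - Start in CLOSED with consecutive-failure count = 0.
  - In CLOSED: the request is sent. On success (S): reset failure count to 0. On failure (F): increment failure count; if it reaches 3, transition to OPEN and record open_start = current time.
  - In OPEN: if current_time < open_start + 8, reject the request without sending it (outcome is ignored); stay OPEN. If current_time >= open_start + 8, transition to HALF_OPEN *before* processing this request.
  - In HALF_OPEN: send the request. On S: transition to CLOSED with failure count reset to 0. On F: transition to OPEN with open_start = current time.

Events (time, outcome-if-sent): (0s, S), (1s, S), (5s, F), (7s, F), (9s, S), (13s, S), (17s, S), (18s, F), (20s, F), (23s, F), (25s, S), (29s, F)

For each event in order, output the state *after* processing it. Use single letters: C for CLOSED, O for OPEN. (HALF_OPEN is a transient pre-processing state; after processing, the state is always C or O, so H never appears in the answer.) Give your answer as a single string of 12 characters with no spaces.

State after each event:
  event#1 t=0s outcome=S: state=CLOSED
  event#2 t=1s outcome=S: state=CLOSED
  event#3 t=5s outcome=F: state=CLOSED
  event#4 t=7s outcome=F: state=CLOSED
  event#5 t=9s outcome=S: state=CLOSED
  event#6 t=13s outcome=S: state=CLOSED
  event#7 t=17s outcome=S: state=CLOSED
  event#8 t=18s outcome=F: state=CLOSED
  event#9 t=20s outcome=F: state=CLOSED
  event#10 t=23s outcome=F: state=OPEN
  event#11 t=25s outcome=S: state=OPEN
  event#12 t=29s outcome=F: state=OPEN

Answer: CCCCCCCCCOOO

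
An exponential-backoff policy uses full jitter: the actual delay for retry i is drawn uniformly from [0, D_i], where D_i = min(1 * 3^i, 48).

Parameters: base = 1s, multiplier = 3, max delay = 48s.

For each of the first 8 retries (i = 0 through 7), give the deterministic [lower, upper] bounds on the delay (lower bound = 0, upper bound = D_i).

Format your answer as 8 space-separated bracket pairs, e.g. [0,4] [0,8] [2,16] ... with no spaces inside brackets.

Computing bounds per retry:
  i=0: D_i=min(1*3^0,48)=1, bounds=[0,1]
  i=1: D_i=min(1*3^1,48)=3, bounds=[0,3]
  i=2: D_i=min(1*3^2,48)=9, bounds=[0,9]
  i=3: D_i=min(1*3^3,48)=27, bounds=[0,27]
  i=4: D_i=min(1*3^4,48)=48, bounds=[0,48]
  i=5: D_i=min(1*3^5,48)=48, bounds=[0,48]
  i=6: D_i=min(1*3^6,48)=48, bounds=[0,48]
  i=7: D_i=min(1*3^7,48)=48, bounds=[0,48]

Answer: [0,1] [0,3] [0,9] [0,27] [0,48] [0,48] [0,48] [0,48]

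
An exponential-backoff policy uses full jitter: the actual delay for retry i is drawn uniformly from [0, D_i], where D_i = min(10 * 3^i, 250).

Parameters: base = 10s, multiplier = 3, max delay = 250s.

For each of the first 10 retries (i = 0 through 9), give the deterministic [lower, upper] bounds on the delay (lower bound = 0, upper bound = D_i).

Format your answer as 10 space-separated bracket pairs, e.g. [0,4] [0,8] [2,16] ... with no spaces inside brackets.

Computing bounds per retry:
  i=0: D_i=min(10*3^0,250)=10, bounds=[0,10]
  i=1: D_i=min(10*3^1,250)=30, bounds=[0,30]
  i=2: D_i=min(10*3^2,250)=90, bounds=[0,90]
  i=3: D_i=min(10*3^3,250)=250, bounds=[0,250]
  i=4: D_i=min(10*3^4,250)=250, bounds=[0,250]
  i=5: D_i=min(10*3^5,250)=250, bounds=[0,250]
  i=6: D_i=min(10*3^6,250)=250, bounds=[0,250]
  i=7: D_i=min(10*3^7,250)=250, bounds=[0,250]
  i=8: D_i=min(10*3^8,250)=250, bounds=[0,250]
  i=9: D_i=min(10*3^9,250)=250, bounds=[0,250]

Answer: [0,10] [0,30] [0,90] [0,250] [0,250] [0,250] [0,250] [0,250] [0,250] [0,250]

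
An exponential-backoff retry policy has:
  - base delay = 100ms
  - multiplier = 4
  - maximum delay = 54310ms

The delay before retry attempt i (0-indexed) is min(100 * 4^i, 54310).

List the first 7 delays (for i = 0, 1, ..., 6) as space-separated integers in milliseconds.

Computing each delay:
  i=0: min(100*4^0, 54310) = 100
  i=1: min(100*4^1, 54310) = 400
  i=2: min(100*4^2, 54310) = 1600
  i=3: min(100*4^3, 54310) = 6400
  i=4: min(100*4^4, 54310) = 25600
  i=5: min(100*4^5, 54310) = 54310
  i=6: min(100*4^6, 54310) = 54310

Answer: 100 400 1600 6400 25600 54310 54310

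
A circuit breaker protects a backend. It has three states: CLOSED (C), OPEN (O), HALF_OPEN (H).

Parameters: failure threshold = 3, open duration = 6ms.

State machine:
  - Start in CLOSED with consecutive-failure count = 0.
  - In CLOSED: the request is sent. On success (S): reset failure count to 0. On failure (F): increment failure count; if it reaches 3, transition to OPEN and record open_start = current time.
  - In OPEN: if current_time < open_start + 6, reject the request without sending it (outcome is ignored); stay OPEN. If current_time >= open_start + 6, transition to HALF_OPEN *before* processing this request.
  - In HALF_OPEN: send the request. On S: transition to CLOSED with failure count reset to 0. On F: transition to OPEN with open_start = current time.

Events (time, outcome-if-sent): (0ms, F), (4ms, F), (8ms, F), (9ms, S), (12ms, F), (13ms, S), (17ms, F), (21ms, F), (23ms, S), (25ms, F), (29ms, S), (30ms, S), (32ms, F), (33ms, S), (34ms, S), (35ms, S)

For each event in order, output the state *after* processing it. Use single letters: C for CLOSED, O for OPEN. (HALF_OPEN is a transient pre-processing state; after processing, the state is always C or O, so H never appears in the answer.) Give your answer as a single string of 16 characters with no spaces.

State after each event:
  event#1 t=0ms outcome=F: state=CLOSED
  event#2 t=4ms outcome=F: state=CLOSED
  event#3 t=8ms outcome=F: state=OPEN
  event#4 t=9ms outcome=S: state=OPEN
  event#5 t=12ms outcome=F: state=OPEN
  event#6 t=13ms outcome=S: state=OPEN
  event#7 t=17ms outcome=F: state=OPEN
  event#8 t=21ms outcome=F: state=OPEN
  event#9 t=23ms outcome=S: state=CLOSED
  event#10 t=25ms outcome=F: state=CLOSED
  event#11 t=29ms outcome=S: state=CLOSED
  event#12 t=30ms outcome=S: state=CLOSED
  event#13 t=32ms outcome=F: state=CLOSED
  event#14 t=33ms outcome=S: state=CLOSED
  event#15 t=34ms outcome=S: state=CLOSED
  event#16 t=35ms outcome=S: state=CLOSED

Answer: CCOOOOOOCCCCCCCC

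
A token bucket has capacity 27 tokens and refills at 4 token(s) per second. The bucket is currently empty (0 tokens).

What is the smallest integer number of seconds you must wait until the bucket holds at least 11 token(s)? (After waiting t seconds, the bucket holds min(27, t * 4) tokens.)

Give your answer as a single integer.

Need t * 4 >= 11, so t >= 11/4.
Smallest integer t = ceil(11/4) = 3.

Answer: 3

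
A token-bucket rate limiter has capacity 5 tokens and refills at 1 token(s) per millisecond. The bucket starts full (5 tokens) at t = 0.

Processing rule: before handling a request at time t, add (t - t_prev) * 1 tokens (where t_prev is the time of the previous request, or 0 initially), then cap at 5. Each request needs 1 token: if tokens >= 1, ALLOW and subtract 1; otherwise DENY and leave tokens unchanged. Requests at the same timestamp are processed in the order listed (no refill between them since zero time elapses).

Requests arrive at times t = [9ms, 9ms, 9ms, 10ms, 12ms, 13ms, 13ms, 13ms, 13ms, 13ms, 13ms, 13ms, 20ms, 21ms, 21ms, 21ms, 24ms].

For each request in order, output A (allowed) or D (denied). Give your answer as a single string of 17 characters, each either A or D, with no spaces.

Simulating step by step:
  req#1 t=9ms: ALLOW
  req#2 t=9ms: ALLOW
  req#3 t=9ms: ALLOW
  req#4 t=10ms: ALLOW
  req#5 t=12ms: ALLOW
  req#6 t=13ms: ALLOW
  req#7 t=13ms: ALLOW
  req#8 t=13ms: ALLOW
  req#9 t=13ms: ALLOW
  req#10 t=13ms: DENY
  req#11 t=13ms: DENY
  req#12 t=13ms: DENY
  req#13 t=20ms: ALLOW
  req#14 t=21ms: ALLOW
  req#15 t=21ms: ALLOW
  req#16 t=21ms: ALLOW
  req#17 t=24ms: ALLOW

Answer: AAAAAAAAADDDAAAAA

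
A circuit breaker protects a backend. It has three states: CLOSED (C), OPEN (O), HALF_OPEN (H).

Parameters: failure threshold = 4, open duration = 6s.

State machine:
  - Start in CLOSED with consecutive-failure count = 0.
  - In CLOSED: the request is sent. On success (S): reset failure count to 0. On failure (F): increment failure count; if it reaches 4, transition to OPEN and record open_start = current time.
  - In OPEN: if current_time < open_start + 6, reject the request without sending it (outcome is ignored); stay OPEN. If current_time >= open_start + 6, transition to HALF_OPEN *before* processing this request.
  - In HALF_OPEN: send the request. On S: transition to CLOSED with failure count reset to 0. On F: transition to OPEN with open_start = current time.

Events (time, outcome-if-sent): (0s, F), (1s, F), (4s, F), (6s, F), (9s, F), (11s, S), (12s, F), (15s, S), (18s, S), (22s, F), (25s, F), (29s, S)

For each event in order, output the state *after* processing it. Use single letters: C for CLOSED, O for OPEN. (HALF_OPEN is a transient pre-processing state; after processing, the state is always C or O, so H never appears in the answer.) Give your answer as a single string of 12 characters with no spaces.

Answer: CCCOOOOOCCCC

Derivation:
State after each event:
  event#1 t=0s outcome=F: state=CLOSED
  event#2 t=1s outcome=F: state=CLOSED
  event#3 t=4s outcome=F: state=CLOSED
  event#4 t=6s outcome=F: state=OPEN
  event#5 t=9s outcome=F: state=OPEN
  event#6 t=11s outcome=S: state=OPEN
  event#7 t=12s outcome=F: state=OPEN
  event#8 t=15s outcome=S: state=OPEN
  event#9 t=18s outcome=S: state=CLOSED
  event#10 t=22s outcome=F: state=CLOSED
  event#11 t=25s outcome=F: state=CLOSED
  event#12 t=29s outcome=S: state=CLOSED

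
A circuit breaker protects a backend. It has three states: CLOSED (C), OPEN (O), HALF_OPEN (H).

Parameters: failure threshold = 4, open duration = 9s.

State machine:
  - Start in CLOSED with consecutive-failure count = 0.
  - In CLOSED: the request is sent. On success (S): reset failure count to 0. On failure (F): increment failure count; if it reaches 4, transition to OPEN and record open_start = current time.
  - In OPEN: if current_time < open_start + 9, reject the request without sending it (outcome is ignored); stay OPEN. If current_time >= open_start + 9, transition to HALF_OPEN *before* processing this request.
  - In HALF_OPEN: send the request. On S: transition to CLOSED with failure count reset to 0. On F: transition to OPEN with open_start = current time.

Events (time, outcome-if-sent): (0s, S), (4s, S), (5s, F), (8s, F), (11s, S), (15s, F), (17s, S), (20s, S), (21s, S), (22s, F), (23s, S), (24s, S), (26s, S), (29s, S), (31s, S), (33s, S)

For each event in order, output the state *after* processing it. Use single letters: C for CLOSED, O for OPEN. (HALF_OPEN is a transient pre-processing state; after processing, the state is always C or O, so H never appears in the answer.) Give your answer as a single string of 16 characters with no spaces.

Answer: CCCCCCCCCCCCCCCC

Derivation:
State after each event:
  event#1 t=0s outcome=S: state=CLOSED
  event#2 t=4s outcome=S: state=CLOSED
  event#3 t=5s outcome=F: state=CLOSED
  event#4 t=8s outcome=F: state=CLOSED
  event#5 t=11s outcome=S: state=CLOSED
  event#6 t=15s outcome=F: state=CLOSED
  event#7 t=17s outcome=S: state=CLOSED
  event#8 t=20s outcome=S: state=CLOSED
  event#9 t=21s outcome=S: state=CLOSED
  event#10 t=22s outcome=F: state=CLOSED
  event#11 t=23s outcome=S: state=CLOSED
  event#12 t=24s outcome=S: state=CLOSED
  event#13 t=26s outcome=S: state=CLOSED
  event#14 t=29s outcome=S: state=CLOSED
  event#15 t=31s outcome=S: state=CLOSED
  event#16 t=33s outcome=S: state=CLOSED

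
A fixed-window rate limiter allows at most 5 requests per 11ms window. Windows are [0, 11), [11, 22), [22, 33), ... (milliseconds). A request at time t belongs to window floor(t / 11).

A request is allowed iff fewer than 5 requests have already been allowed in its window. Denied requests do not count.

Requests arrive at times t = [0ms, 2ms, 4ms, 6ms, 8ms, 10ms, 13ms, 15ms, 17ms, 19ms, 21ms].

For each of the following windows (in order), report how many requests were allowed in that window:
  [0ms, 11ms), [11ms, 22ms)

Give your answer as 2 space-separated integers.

Answer: 5 5

Derivation:
Processing requests:
  req#1 t=0ms (window 0): ALLOW
  req#2 t=2ms (window 0): ALLOW
  req#3 t=4ms (window 0): ALLOW
  req#4 t=6ms (window 0): ALLOW
  req#5 t=8ms (window 0): ALLOW
  req#6 t=10ms (window 0): DENY
  req#7 t=13ms (window 1): ALLOW
  req#8 t=15ms (window 1): ALLOW
  req#9 t=17ms (window 1): ALLOW
  req#10 t=19ms (window 1): ALLOW
  req#11 t=21ms (window 1): ALLOW

Allowed counts by window: 5 5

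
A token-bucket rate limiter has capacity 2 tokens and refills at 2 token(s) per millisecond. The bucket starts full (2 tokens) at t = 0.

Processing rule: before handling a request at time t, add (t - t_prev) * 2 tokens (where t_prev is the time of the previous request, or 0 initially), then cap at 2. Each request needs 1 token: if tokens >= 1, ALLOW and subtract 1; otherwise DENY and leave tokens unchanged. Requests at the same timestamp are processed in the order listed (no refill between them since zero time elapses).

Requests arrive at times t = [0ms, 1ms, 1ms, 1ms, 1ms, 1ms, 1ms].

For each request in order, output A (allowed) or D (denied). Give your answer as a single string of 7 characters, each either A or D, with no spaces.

Answer: AAADDDD

Derivation:
Simulating step by step:
  req#1 t=0ms: ALLOW
  req#2 t=1ms: ALLOW
  req#3 t=1ms: ALLOW
  req#4 t=1ms: DENY
  req#5 t=1ms: DENY
  req#6 t=1ms: DENY
  req#7 t=1ms: DENY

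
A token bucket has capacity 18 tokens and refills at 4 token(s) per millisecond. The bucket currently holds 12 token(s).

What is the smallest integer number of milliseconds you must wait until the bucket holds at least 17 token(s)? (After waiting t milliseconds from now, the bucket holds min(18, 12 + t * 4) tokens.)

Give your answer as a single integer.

Answer: 2

Derivation:
Need 12 + t * 4 >= 17, so t >= 5/4.
Smallest integer t = ceil(5/4) = 2.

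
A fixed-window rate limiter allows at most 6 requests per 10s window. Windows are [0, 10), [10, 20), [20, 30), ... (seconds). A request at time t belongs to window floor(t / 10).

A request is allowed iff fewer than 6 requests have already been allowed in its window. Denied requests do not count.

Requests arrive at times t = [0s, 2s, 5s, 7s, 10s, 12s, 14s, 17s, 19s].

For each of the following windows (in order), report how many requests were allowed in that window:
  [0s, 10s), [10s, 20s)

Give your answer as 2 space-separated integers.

Processing requests:
  req#1 t=0s (window 0): ALLOW
  req#2 t=2s (window 0): ALLOW
  req#3 t=5s (window 0): ALLOW
  req#4 t=7s (window 0): ALLOW
  req#5 t=10s (window 1): ALLOW
  req#6 t=12s (window 1): ALLOW
  req#7 t=14s (window 1): ALLOW
  req#8 t=17s (window 1): ALLOW
  req#9 t=19s (window 1): ALLOW

Allowed counts by window: 4 5

Answer: 4 5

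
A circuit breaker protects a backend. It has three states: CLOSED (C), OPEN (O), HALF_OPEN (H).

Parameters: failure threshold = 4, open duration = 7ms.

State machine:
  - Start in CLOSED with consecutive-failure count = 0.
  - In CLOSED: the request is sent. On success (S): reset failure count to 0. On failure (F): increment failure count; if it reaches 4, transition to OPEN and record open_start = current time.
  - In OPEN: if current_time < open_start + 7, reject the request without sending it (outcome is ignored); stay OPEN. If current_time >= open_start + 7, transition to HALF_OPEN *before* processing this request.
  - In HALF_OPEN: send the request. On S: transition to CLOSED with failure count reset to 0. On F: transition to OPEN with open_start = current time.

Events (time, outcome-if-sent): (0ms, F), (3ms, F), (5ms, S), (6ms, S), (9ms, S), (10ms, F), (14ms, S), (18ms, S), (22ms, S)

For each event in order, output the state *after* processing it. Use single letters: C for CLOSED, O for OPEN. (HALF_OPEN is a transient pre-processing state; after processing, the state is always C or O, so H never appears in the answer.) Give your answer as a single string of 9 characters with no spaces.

State after each event:
  event#1 t=0ms outcome=F: state=CLOSED
  event#2 t=3ms outcome=F: state=CLOSED
  event#3 t=5ms outcome=S: state=CLOSED
  event#4 t=6ms outcome=S: state=CLOSED
  event#5 t=9ms outcome=S: state=CLOSED
  event#6 t=10ms outcome=F: state=CLOSED
  event#7 t=14ms outcome=S: state=CLOSED
  event#8 t=18ms outcome=S: state=CLOSED
  event#9 t=22ms outcome=S: state=CLOSED

Answer: CCCCCCCCC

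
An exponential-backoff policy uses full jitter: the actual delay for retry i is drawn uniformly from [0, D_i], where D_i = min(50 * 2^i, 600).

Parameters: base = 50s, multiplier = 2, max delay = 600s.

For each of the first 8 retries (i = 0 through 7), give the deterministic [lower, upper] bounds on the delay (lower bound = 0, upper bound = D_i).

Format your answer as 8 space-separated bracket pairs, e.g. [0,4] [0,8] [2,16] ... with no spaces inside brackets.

Computing bounds per retry:
  i=0: D_i=min(50*2^0,600)=50, bounds=[0,50]
  i=1: D_i=min(50*2^1,600)=100, bounds=[0,100]
  i=2: D_i=min(50*2^2,600)=200, bounds=[0,200]
  i=3: D_i=min(50*2^3,600)=400, bounds=[0,400]
  i=4: D_i=min(50*2^4,600)=600, bounds=[0,600]
  i=5: D_i=min(50*2^5,600)=600, bounds=[0,600]
  i=6: D_i=min(50*2^6,600)=600, bounds=[0,600]
  i=7: D_i=min(50*2^7,600)=600, bounds=[0,600]

Answer: [0,50] [0,100] [0,200] [0,400] [0,600] [0,600] [0,600] [0,600]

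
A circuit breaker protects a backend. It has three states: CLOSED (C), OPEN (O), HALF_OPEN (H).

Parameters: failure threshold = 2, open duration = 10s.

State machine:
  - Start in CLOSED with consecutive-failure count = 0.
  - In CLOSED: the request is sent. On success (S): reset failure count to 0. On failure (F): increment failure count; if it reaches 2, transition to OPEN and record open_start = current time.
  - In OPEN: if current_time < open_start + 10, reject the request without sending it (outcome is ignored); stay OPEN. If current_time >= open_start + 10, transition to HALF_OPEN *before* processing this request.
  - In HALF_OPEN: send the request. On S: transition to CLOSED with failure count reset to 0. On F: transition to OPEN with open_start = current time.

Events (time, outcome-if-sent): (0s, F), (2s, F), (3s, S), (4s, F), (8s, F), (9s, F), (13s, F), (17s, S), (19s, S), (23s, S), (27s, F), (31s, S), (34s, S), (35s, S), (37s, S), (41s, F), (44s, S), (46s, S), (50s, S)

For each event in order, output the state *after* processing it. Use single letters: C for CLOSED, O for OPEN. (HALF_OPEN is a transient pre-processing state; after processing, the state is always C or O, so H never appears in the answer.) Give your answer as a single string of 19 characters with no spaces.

State after each event:
  event#1 t=0s outcome=F: state=CLOSED
  event#2 t=2s outcome=F: state=OPEN
  event#3 t=3s outcome=S: state=OPEN
  event#4 t=4s outcome=F: state=OPEN
  event#5 t=8s outcome=F: state=OPEN
  event#6 t=9s outcome=F: state=OPEN
  event#7 t=13s outcome=F: state=OPEN
  event#8 t=17s outcome=S: state=OPEN
  event#9 t=19s outcome=S: state=OPEN
  event#10 t=23s outcome=S: state=CLOSED
  event#11 t=27s outcome=F: state=CLOSED
  event#12 t=31s outcome=S: state=CLOSED
  event#13 t=34s outcome=S: state=CLOSED
  event#14 t=35s outcome=S: state=CLOSED
  event#15 t=37s outcome=S: state=CLOSED
  event#16 t=41s outcome=F: state=CLOSED
  event#17 t=44s outcome=S: state=CLOSED
  event#18 t=46s outcome=S: state=CLOSED
  event#19 t=50s outcome=S: state=CLOSED

Answer: COOOOOOOOCCCCCCCCCC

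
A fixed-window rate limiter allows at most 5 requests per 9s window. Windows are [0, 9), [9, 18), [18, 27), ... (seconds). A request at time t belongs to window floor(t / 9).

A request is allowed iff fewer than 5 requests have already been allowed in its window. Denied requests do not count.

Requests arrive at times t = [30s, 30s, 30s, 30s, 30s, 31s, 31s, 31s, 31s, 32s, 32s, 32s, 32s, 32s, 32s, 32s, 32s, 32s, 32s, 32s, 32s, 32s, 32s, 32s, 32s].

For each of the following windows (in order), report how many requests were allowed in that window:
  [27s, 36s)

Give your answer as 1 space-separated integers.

Answer: 5

Derivation:
Processing requests:
  req#1 t=30s (window 3): ALLOW
  req#2 t=30s (window 3): ALLOW
  req#3 t=30s (window 3): ALLOW
  req#4 t=30s (window 3): ALLOW
  req#5 t=30s (window 3): ALLOW
  req#6 t=31s (window 3): DENY
  req#7 t=31s (window 3): DENY
  req#8 t=31s (window 3): DENY
  req#9 t=31s (window 3): DENY
  req#10 t=32s (window 3): DENY
  req#11 t=32s (window 3): DENY
  req#12 t=32s (window 3): DENY
  req#13 t=32s (window 3): DENY
  req#14 t=32s (window 3): DENY
  req#15 t=32s (window 3): DENY
  req#16 t=32s (window 3): DENY
  req#17 t=32s (window 3): DENY
  req#18 t=32s (window 3): DENY
  req#19 t=32s (window 3): DENY
  req#20 t=32s (window 3): DENY
  req#21 t=32s (window 3): DENY
  req#22 t=32s (window 3): DENY
  req#23 t=32s (window 3): DENY
  req#24 t=32s (window 3): DENY
  req#25 t=32s (window 3): DENY

Allowed counts by window: 5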